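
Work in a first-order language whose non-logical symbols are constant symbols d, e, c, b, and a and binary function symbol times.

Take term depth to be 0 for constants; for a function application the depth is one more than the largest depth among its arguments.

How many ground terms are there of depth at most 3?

819030

If N_k denotes the number of depth-≤k ground terms, the 5 constants give N_0 = 5, and each function symbol of arity r contributes N_{k-1}^r new terms at level k: N_k = 5 + N_{k-1}^2.
N_0 = 5
N_1 = 5 + 5^2 = 30
N_2 = 5 + 30^2 = 905
N_3 = 5 + 905^2 = 819030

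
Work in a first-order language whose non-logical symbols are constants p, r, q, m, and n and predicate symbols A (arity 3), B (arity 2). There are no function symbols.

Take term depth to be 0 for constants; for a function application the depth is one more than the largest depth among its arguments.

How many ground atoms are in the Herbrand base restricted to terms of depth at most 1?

150

First count ground terms of depth ≤ 1.
With no function symbols every ground term is a constant, so there are exactly 5 ground terms at every depth bound.
N_0 = 5
N_1 = 5
Explicitly: p, r, q, m, n.
So |H| = 5.
Ground atoms are formed by filling each argument slot of a predicate with a term from H, so an r-ary predicate gives |H|^r atoms:
  A: 5^3 = 125;  B: 5^2 = 25
Total ground atoms: 125 + 25 = 150.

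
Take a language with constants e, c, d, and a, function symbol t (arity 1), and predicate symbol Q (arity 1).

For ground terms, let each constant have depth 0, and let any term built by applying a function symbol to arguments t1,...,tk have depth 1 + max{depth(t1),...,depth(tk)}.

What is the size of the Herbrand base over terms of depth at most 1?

First count ground terms of depth ≤ 1.
Let N_k = |{terms of depth ≤ k}|. Then N_0 = 4 and N_k = 4 + N_{k-1} for k ≥ 1 (one summand per function symbol, arity giving the exponent).
N_0 = 4
N_1 = 4 + 4 = 8
Explicitly: e, c, d, a, t(e), t(c), t(d), t(a).
So |H| = 8.
For each predicate symbol, the number of ground atoms is |H| raised to its arity; summing:
  Q: 8
Total ground atoms: 8.

8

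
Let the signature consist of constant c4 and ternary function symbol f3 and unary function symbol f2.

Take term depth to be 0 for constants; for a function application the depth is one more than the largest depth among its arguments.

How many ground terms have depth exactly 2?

Count level by level. With function symbols f3/3, f2/1, the terms of depth ≤ k are the 1 constant together with each function applied to depth-≤(k−1) tuples, so N_k = 1 + N_{k-1}^3 + N_{k-1}.
N_0 = 1
N_1 = 1 + 1^3 + 1 = 3
N_2 = 1 + 3^3 + 3 = 31
Terms of depth exactly 2: N_2 − N_1 = 31 − 3 = 28.

28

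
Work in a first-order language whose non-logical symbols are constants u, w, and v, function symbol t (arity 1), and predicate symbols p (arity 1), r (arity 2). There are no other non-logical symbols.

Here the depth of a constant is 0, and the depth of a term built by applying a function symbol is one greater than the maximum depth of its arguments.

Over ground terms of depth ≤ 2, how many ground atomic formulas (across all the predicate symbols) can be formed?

90

First count ground terms of depth ≤ 2.
Let N_k count ground terms of depth at most k. Each non-constant term of depth ≤ k is some function symbol applied to depth-≤(k−1) arguments, giving N_k = 3 + N_{k-1}.
N_0 = 3
N_1 = 3 + 3 = 6
N_2 = 3 + 6 = 9
Explicitly: u, w, v, t(u), t(w), t(v), t(t(u)), t(t(w)), t(t(v)).
So |H| = 9.
Each predicate of arity r yields |H|^r ground atoms (one per choice of an r-tuple from H):
  p: 9;  r: 9^2 = 81
Total ground atoms: 9 + 81 = 90.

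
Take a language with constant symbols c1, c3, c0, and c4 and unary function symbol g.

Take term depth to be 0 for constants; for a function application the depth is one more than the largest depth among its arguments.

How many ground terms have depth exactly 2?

Let N_k = |{terms of depth ≤ k}|. Then N_0 = 4 and N_k = 4 + N_{k-1} for k ≥ 1 (one summand per function symbol, arity giving the exponent).
N_0 = 4
N_1 = 4 + 4 = 8
N_2 = 4 + 8 = 12
Terms of depth exactly 2: N_2 − N_1 = 12 − 8 = 4.

4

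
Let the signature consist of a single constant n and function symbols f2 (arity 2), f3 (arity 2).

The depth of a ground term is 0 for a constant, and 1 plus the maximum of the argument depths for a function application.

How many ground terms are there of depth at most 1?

If N_k denotes the number of depth-≤k ground terms, the 1 constant gives N_0 = 1, and each function symbol of arity r contributes N_{k-1}^r new terms at level k: N_k = 1 + N_{k-1}^2 + N_{k-1}^2.
N_0 = 1
N_1 = 1 + 1^2 + 1^2 = 3
Explicitly: n, f2(n, n), f3(n, n).

3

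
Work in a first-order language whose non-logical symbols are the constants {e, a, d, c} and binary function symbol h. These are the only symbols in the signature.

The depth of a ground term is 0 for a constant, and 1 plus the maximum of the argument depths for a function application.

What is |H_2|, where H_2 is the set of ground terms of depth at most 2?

404

If N_k denotes the number of depth-≤k ground terms, the 4 constants give N_0 = 4, and each function symbol of arity r contributes N_{k-1}^r new terms at level k: N_k = 4 + N_{k-1}^2.
N_0 = 4
N_1 = 4 + 4^2 = 20
N_2 = 4 + 20^2 = 404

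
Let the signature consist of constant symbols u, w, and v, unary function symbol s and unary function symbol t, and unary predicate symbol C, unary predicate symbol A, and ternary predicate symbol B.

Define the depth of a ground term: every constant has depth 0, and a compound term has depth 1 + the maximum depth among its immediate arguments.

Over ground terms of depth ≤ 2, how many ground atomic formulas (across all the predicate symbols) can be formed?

First count ground terms of depth ≤ 2.
Count level by level. With function symbols s/1, t/1, the terms of depth ≤ k are the 3 constants together with each function applied to depth-≤(k−1) tuples, so N_k = 3 + N_{k-1} + N_{k-1}.
N_0 = 3
N_1 = 3 + 3 + 3 = 9
N_2 = 3 + 9 + 9 = 21
So |H| = 21.
Ground atoms are formed by filling each argument slot of a predicate with a term from H, so an r-ary predicate gives |H|^r atoms:
  C: 21;  A: 21;  B: 21^3 = 9261
Total ground atoms: 21 + 21 + 9261 = 9303.

9303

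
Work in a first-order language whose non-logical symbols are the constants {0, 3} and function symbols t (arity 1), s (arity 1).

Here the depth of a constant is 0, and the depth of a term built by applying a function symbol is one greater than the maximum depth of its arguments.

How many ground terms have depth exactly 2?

If N_k denotes the number of depth-≤k ground terms, the 2 constants give N_0 = 2, and each function symbol of arity r contributes N_{k-1}^r new terms at level k: N_k = 2 + N_{k-1} + N_{k-1}.
N_0 = 2
N_1 = 2 + 2 + 2 = 6
N_2 = 2 + 6 + 6 = 14
Terms of depth exactly 2: N_2 − N_1 = 14 − 6 = 8.

8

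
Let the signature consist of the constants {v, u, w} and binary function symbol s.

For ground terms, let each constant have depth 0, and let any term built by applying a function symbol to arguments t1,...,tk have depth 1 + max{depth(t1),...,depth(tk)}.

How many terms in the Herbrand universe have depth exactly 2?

135

If N_k denotes the number of depth-≤k ground terms, the 3 constants give N_0 = 3, and each function symbol of arity r contributes N_{k-1}^r new terms at level k: N_k = 3 + N_{k-1}^2.
N_0 = 3
N_1 = 3 + 3^2 = 12
N_2 = 3 + 12^2 = 147
Terms of depth exactly 2: N_2 − N_1 = 147 − 12 = 135.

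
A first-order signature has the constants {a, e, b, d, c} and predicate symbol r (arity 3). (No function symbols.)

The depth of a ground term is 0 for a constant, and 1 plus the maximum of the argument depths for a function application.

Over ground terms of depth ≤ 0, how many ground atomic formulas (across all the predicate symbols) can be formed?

First count ground terms of depth ≤ 0.
With no function symbols every ground term is a constant, so there are exactly 5 ground terms at every depth bound.
N_0 = 5
Explicitly: a, e, b, d, c.
So |H| = 5.
For each predicate symbol, the number of ground atoms is |H| raised to its arity; summing:
  r: 5^3 = 125
Total ground atoms: 125.

125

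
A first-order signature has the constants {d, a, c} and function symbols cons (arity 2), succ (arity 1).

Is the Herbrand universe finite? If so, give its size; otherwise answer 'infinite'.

infinite

The signature has at least one function symbol (cons, arity 2) and at least one constant (d).
Iterating cons gives infinitely many distinct ground terms: d, cons(d, d), cons(cons(d, d), cons(d, d)), ...
So the Herbrand universe is infinite.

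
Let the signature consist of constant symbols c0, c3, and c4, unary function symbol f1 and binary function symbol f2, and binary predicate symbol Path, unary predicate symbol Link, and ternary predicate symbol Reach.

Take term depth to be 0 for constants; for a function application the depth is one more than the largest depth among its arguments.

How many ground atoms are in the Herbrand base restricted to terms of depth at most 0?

39

First count ground terms of depth ≤ 0.
If N_k denotes the number of depth-≤k ground terms, the 3 constants give N_0 = 3, and each function symbol of arity r contributes N_{k-1}^r new terms at level k: N_k = 3 + N_{k-1} + N_{k-1}^2.
N_0 = 3
So |H| = 3.
Each predicate of arity r yields |H|^r ground atoms (one per choice of an r-tuple from H):
  Path: 3^2 = 9;  Link: 3;  Reach: 3^3 = 27
Total ground atoms: 9 + 3 + 27 = 39.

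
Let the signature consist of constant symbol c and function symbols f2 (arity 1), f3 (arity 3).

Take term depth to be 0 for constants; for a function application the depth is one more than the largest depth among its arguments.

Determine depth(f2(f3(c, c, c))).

depth(f3(c, c, c)) = 1 + max(0, 0, 0) = 1
depth(f2(f3(c, c, c))) = 1 + depth(f3(c, c, c)) = 1 + 1 = 2

2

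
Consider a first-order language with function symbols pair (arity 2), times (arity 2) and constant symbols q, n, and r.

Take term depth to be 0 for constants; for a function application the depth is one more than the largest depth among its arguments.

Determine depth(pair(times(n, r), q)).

depth(times(n, r)) = 1 + max(0, 0) = 1
depth(pair(times(n, r), q)) = 1 + max(1, 0) = 2

2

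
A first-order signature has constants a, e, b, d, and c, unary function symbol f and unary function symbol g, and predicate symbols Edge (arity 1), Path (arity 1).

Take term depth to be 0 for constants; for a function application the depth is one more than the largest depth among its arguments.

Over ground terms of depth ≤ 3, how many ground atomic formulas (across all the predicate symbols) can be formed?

150

First count ground terms of depth ≤ 3.
Count level by level. With function symbols f/1, g/1, the terms of depth ≤ k are the 5 constants together with each function applied to depth-≤(k−1) tuples, so N_k = 5 + N_{k-1} + N_{k-1}.
N_0 = 5
N_1 = 5 + 5 + 5 = 15
N_2 = 5 + 15 + 15 = 35
N_3 = 5 + 35 + 35 = 75
So |H| = 75.
Ground atoms are formed by filling each argument slot of a predicate with a term from H, so an r-ary predicate gives |H|^r atoms:
  Edge: 75;  Path: 75
Total ground atoms: 75 + 75 = 150.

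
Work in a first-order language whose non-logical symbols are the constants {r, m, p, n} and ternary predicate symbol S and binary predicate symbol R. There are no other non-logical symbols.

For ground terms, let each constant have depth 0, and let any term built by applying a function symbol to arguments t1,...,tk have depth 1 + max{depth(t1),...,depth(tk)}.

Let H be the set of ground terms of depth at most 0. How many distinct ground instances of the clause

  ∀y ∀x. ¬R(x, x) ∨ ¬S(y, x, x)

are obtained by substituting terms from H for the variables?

16

Ground terms of depth ≤ 0:
  With no function symbols every ground term is a constant, so there are exactly 4 ground terms at every depth bound.
  N_0 = 4
  Explicitly: r, m, p, n.
So there are 4 ground terms available for substitution.
There are 2 variables to instantiate (y, x), each occurring in at least one literal, so different choices give different ground instances.
Number of ground instances = 4^2 = 16.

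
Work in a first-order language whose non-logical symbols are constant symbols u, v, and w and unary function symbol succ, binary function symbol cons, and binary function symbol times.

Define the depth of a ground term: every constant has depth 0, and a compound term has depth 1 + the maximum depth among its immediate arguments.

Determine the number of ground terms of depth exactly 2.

1155

Write N_k for the number of ground terms of depth ≤ k. A term of depth ≤ k is either a constant or a function symbol applied to arguments of depth ≤ k−1, so N_k = 3 + N_{k-1} + N_{k-1}^2 + N_{k-1}^2.
N_0 = 3
N_1 = 3 + 3 + 3^2 + 3^2 = 24
N_2 = 3 + 24 + 24^2 + 24^2 = 1179
Terms of depth exactly 2: N_2 − N_1 = 1179 − 24 = 1155.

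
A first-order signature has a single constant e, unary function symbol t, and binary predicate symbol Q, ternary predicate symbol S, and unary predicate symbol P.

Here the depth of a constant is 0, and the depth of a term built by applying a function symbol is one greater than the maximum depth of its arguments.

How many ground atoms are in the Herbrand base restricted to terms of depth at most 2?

39

First count ground terms of depth ≤ 2.
Let N_k count ground terms of depth at most k. Each non-constant term of depth ≤ k is some function symbol applied to depth-≤(k−1) arguments, giving N_k = 1 + N_{k-1}.
N_0 = 1
N_1 = 1 + 1 = 2
N_2 = 1 + 2 = 3
Explicitly: e, t(e), t(t(e)).
So |H| = 3.
For each predicate symbol, the number of ground atoms is |H| raised to its arity; summing:
  Q: 3^2 = 9;  S: 3^3 = 27;  P: 3
Total ground atoms: 9 + 27 + 3 = 39.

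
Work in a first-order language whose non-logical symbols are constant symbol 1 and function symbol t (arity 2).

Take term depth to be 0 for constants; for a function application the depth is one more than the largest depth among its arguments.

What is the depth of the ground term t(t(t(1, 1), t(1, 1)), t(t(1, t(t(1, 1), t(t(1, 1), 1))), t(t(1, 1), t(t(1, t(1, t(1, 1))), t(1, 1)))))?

7

depth(t(1, 1)) = 1 + max(0, 0) = 1
depth(t(t(1, 1), t(1, 1))) = 1 + max(1, 1) = 2
depth(t(t(1, 1), 1)) = 1 + max(1, 0) = 2
depth(t(t(1, 1), t(t(1, 1), 1))) = 1 + max(1, 2) = 3
depth(t(1, t(t(1, 1), t(t(1, 1), 1)))) = 1 + max(0, 3) = 4
depth(t(1, t(1, 1))) = 1 + max(0, 1) = 2
depth(t(1, t(1, t(1, 1)))) = 1 + max(0, 2) = 3
depth(t(t(1, t(1, t(1, 1))), t(1, 1))) = 1 + max(3, 1) = 4
depth(t(t(1, 1), t(t(1, t(1, t(1, 1))), t(1, 1)))) = 1 + max(1, 4) = 5
depth(t(t(1, t(t(1, 1), t(t(1, 1), 1))), t(t(1, 1), t(t(1, t(1, t(1, 1))), t(1, 1))))) = 1 + max(4, 5) = 6
depth(t(t(t(1, 1), t(1, 1)), t(t(1, t(t(1, 1), t(t(1, 1), 1))), t(t(1, 1), t(t(1, t(1, t(1, 1))), t(1, 1)))))) = 1 + max(2, 6) = 7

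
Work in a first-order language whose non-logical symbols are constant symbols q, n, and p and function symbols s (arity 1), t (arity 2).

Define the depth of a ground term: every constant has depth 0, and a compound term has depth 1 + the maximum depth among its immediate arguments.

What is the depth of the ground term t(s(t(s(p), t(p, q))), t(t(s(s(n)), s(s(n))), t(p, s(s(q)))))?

5

depth(s(p)) = 1 + depth(p) = 1 + 0 = 1
depth(t(p, q)) = 1 + max(0, 0) = 1
depth(t(s(p), t(p, q))) = 1 + max(1, 1) = 2
depth(s(t(s(p), t(p, q)))) = 1 + depth(t(s(p), t(p, q))) = 1 + 2 = 3
depth(s(n)) = 1 + depth(n) = 1 + 0 = 1
depth(s(s(n))) = 1 + depth(s(n)) = 1 + 1 = 2
depth(t(s(s(n)), s(s(n)))) = 1 + max(2, 2) = 3
depth(s(q)) = 1 + depth(q) = 1 + 0 = 1
depth(s(s(q))) = 1 + depth(s(q)) = 1 + 1 = 2
depth(t(p, s(s(q)))) = 1 + max(0, 2) = 3
depth(t(t(s(s(n)), s(s(n))), t(p, s(s(q))))) = 1 + max(3, 3) = 4
depth(t(s(t(s(p), t(p, q))), t(t(s(s(n)), s(s(n))), t(p, s(s(q)))))) = 1 + max(3, 4) = 5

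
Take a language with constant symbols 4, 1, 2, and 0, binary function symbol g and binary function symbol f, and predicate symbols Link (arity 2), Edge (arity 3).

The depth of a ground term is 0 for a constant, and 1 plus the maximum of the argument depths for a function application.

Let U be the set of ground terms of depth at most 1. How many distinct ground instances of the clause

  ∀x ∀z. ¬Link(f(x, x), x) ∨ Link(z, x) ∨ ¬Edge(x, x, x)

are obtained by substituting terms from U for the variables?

Ground terms of depth ≤ 1:
  Let N_k count ground terms of depth at most k. Each non-constant term of depth ≤ k is some function symbol applied to depth-≤(k−1) arguments, giving N_k = 4 + N_{k-1}^2 + N_{k-1}^2.
  N_0 = 4
  N_1 = 4 + 4^2 + 4^2 = 36
So there are 36 ground terms available for substitution.
The clause has 2 distinct variables (x, z), each appearing in the body. In the free term algebra distinct substitutions yield syntactically distinct ground instances.
Number of ground instances = 36^2 = 1296.

1296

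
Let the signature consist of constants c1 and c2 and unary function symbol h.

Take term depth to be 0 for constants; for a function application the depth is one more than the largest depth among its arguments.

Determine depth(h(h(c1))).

depth(h(c1)) = 1 + depth(c1) = 1 + 0 = 1
depth(h(h(c1))) = 1 + depth(h(c1)) = 1 + 1 = 2

2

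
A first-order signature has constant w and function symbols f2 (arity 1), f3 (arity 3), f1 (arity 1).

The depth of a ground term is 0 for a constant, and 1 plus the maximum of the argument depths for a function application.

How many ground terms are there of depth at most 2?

If N_k denotes the number of depth-≤k ground terms, the 1 constant gives N_0 = 1, and each function symbol of arity r contributes N_{k-1}^r new terms at level k: N_k = 1 + N_{k-1} + N_{k-1}^3 + N_{k-1}.
N_0 = 1
N_1 = 1 + 1 + 1^3 + 1 = 4
N_2 = 1 + 4 + 4^3 + 4 = 73

73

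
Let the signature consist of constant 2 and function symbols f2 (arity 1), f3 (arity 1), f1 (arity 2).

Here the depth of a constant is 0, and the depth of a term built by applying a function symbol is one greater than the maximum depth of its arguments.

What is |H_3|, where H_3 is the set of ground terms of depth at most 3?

676

Count level by level. With function symbols f2/1, f3/1, f1/2, the terms of depth ≤ k are the 1 constant together with each function applied to depth-≤(k−1) tuples, so N_k = 1 + N_{k-1} + N_{k-1} + N_{k-1}^2.
N_0 = 1
N_1 = 1 + 1 + 1 + 1^2 = 4
N_2 = 1 + 4 + 4 + 4^2 = 25
N_3 = 1 + 25 + 25 + 25^2 = 676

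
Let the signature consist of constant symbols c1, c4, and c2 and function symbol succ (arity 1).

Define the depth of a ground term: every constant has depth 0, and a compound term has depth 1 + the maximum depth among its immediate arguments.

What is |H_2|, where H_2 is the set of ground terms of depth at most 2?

Let N_k count ground terms of depth at most k. Each non-constant term of depth ≤ k is some function symbol applied to depth-≤(k−1) arguments, giving N_k = 3 + N_{k-1}.
N_0 = 3
N_1 = 3 + 3 = 6
N_2 = 3 + 6 = 9

9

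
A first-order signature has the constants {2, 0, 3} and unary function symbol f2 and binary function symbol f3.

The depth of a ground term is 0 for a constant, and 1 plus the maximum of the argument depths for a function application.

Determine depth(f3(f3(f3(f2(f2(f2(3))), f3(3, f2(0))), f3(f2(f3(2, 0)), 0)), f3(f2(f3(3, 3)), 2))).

6

depth(f2(3)) = 1 + depth(3) = 1 + 0 = 1
depth(f2(f2(3))) = 1 + depth(f2(3)) = 1 + 1 = 2
depth(f2(f2(f2(3)))) = 1 + depth(f2(f2(3))) = 1 + 2 = 3
depth(f2(0)) = 1 + depth(0) = 1 + 0 = 1
depth(f3(3, f2(0))) = 1 + max(0, 1) = 2
depth(f3(f2(f2(f2(3))), f3(3, f2(0)))) = 1 + max(3, 2) = 4
depth(f3(2, 0)) = 1 + max(0, 0) = 1
depth(f2(f3(2, 0))) = 1 + depth(f3(2, 0)) = 1 + 1 = 2
depth(f3(f2(f3(2, 0)), 0)) = 1 + max(2, 0) = 3
depth(f3(f3(f2(f2(f2(3))), f3(3, f2(0))), f3(f2(f3(2, 0)), 0))) = 1 + max(4, 3) = 5
depth(f3(3, 3)) = 1 + max(0, 0) = 1
depth(f2(f3(3, 3))) = 1 + depth(f3(3, 3)) = 1 + 1 = 2
depth(f3(f2(f3(3, 3)), 2)) = 1 + max(2, 0) = 3
depth(f3(f3(f3(f2(f2(f2(3))), f3(3, f2(0))), f3(f2(f3(2, 0)), 0)), f3(f2(f3(3, 3)), 2))) = 1 + max(5, 3) = 6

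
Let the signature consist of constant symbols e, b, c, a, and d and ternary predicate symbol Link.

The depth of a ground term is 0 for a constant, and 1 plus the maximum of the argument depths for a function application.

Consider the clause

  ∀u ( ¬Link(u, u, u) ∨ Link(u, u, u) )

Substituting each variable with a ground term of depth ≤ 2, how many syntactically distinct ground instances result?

Ground terms of depth ≤ 2:
  With no function symbols every ground term is a constant, so there are exactly 5 ground terms at every depth bound.
  N_0 = 5
  N_1 = 5
  N_2 = 5
  Explicitly: e, b, c, a, d.
So there are 5 ground terms available for substitution.
The variable u ranges independently over the available ground terms, and distinct assignments produce distinct instances.
Number of ground instances = 5.

5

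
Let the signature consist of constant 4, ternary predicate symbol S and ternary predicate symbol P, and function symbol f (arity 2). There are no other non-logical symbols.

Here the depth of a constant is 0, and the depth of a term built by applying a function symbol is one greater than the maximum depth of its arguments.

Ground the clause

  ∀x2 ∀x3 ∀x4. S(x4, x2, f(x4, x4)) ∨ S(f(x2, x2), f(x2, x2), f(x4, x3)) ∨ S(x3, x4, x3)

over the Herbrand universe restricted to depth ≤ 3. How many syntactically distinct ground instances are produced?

Ground terms of depth ≤ 3:
  Write N_k for the number of ground terms of depth ≤ k. A term of depth ≤ k is either a constant or a function symbol applied to arguments of depth ≤ k−1, so N_k = 1 + N_{k-1}^2.
  N_0 = 1
  N_1 = 1 + 1^2 = 2
  N_2 = 1 + 2^2 = 5
  N_3 = 1 + 5^2 = 26
So there are 26 ground terms available for substitution.
Each of x2, x3, x4 ranges independently over the available ground terms, and distinct assignments produce distinct instances.
Number of ground instances = 26^3 = 17576.

17576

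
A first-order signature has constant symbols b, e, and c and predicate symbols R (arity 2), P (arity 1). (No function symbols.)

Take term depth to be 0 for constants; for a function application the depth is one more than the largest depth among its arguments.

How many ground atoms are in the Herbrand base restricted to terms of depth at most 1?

12

First count ground terms of depth ≤ 1.
With no function symbols every ground term is a constant, so there are exactly 3 ground terms at every depth bound.
N_0 = 3
N_1 = 3
Explicitly: b, e, c.
So |H| = 3.
Ground atoms are formed by filling each argument slot of a predicate with a term from H, so an r-ary predicate gives |H|^r atoms:
  R: 3^2 = 9;  P: 3
Total ground atoms: 9 + 3 = 12.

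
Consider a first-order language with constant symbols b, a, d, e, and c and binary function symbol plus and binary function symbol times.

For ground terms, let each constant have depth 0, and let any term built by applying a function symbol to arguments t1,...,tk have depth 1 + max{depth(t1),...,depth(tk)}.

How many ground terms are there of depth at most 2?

6055

Let N_k = |{terms of depth ≤ k}|. Then N_0 = 5 and N_k = 5 + N_{k-1}^2 + N_{k-1}^2 for k ≥ 1 (one summand per function symbol, arity giving the exponent).
N_0 = 5
N_1 = 5 + 5^2 + 5^2 = 55
N_2 = 5 + 55^2 + 55^2 = 6055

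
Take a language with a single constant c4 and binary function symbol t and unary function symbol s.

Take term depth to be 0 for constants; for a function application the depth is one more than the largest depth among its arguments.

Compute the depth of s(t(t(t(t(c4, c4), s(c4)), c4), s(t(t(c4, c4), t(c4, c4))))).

depth(t(c4, c4)) = 1 + max(0, 0) = 1
depth(s(c4)) = 1 + depth(c4) = 1 + 0 = 1
depth(t(t(c4, c4), s(c4))) = 1 + max(1, 1) = 2
depth(t(t(t(c4, c4), s(c4)), c4)) = 1 + max(2, 0) = 3
depth(t(t(c4, c4), t(c4, c4))) = 1 + max(1, 1) = 2
depth(s(t(t(c4, c4), t(c4, c4)))) = 1 + depth(t(t(c4, c4), t(c4, c4))) = 1 + 2 = 3
depth(t(t(t(t(c4, c4), s(c4)), c4), s(t(t(c4, c4), t(c4, c4))))) = 1 + max(3, 3) = 4
depth(s(t(t(t(t(c4, c4), s(c4)), c4), s(t(t(c4, c4), t(c4, c4)))))) = 1 + depth(t(t(t(t(c4, c4), s(c4)), c4), s(t(t(c4, c4), t(c4, c4))))) = 1 + 4 = 5

5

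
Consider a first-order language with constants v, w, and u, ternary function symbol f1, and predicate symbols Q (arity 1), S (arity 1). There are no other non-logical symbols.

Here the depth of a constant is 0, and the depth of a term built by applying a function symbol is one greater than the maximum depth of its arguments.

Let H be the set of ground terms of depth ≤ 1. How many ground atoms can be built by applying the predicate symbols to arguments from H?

First count ground terms of depth ≤ 1.
Let N_k count ground terms of depth at most k. Each non-constant term of depth ≤ k is some function symbol applied to depth-≤(k−1) arguments, giving N_k = 3 + N_{k-1}^3.
N_0 = 3
N_1 = 3 + 3^3 = 30
So |H| = 30.
A ground atom is a predicate applied to a tuple of terms from H, so the count is the sum over predicates of |H|^arity:
  Q: 30;  S: 30
Total ground atoms: 30 + 30 = 60.

60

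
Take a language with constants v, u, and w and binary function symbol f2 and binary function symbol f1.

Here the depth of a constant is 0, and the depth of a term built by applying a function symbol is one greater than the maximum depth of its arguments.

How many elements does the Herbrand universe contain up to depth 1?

Let N_k count ground terms of depth at most k. Each non-constant term of depth ≤ k is some function symbol applied to depth-≤(k−1) arguments, giving N_k = 3 + N_{k-1}^2 + N_{k-1}^2.
N_0 = 3
N_1 = 3 + 3^2 + 3^2 = 21

21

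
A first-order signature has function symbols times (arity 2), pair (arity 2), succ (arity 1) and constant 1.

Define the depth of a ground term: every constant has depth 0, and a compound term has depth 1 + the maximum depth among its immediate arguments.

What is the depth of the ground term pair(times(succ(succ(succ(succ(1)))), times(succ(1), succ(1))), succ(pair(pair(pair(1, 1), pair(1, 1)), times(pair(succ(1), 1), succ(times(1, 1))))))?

depth(succ(1)) = 1 + depth(1) = 1 + 0 = 1
depth(succ(succ(1))) = 1 + depth(succ(1)) = 1 + 1 = 2
depth(succ(succ(succ(1)))) = 1 + depth(succ(succ(1))) = 1 + 2 = 3
depth(succ(succ(succ(succ(1))))) = 1 + depth(succ(succ(succ(1)))) = 1 + 3 = 4
depth(times(succ(1), succ(1))) = 1 + max(1, 1) = 2
depth(times(succ(succ(succ(succ(1)))), times(succ(1), succ(1)))) = 1 + max(4, 2) = 5
depth(pair(1, 1)) = 1 + max(0, 0) = 1
depth(pair(pair(1, 1), pair(1, 1))) = 1 + max(1, 1) = 2
depth(pair(succ(1), 1)) = 1 + max(1, 0) = 2
depth(times(1, 1)) = 1 + max(0, 0) = 1
depth(succ(times(1, 1))) = 1 + depth(times(1, 1)) = 1 + 1 = 2
depth(times(pair(succ(1), 1), succ(times(1, 1)))) = 1 + max(2, 2) = 3
depth(pair(pair(pair(1, 1), pair(1, 1)), times(pair(succ(1), 1), succ(times(1, 1))))) = 1 + max(2, 3) = 4
depth(succ(pair(pair(pair(1, 1), pair(1, 1)), times(pair(succ(1), 1), succ(times(1, 1)))))) = 1 + depth(pair(pair(pair(1, 1), pair(1, 1)), times(pair(succ(1), 1), succ(times(1, 1))))) = 1 + 4 = 5
depth(pair(times(succ(succ(succ(succ(1)))), times(succ(1), succ(1))), succ(pair(pair(pair(1, 1), pair(1, 1)), times(pair(succ(1), 1), succ(times(1, 1))))))) = 1 + max(5, 5) = 6

6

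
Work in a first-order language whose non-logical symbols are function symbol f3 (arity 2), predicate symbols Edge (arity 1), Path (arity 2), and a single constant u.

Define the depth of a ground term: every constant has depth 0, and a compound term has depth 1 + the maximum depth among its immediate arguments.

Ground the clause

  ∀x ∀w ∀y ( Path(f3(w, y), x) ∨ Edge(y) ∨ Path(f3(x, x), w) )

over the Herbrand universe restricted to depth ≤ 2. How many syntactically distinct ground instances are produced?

125

Ground terms of depth ≤ 2:
  Write N_k for the number of ground terms of depth ≤ k. A term of depth ≤ k is either a constant or a function symbol applied to arguments of depth ≤ k−1, so N_k = 1 + N_{k-1}^2.
  N_0 = 1
  N_1 = 1 + 1^2 = 2
  N_2 = 1 + 2^2 = 5
  Explicitly: u, f3(u, u), f3(u, f3(u, u)), f3(f3(u, u), u), f3(f3(u, u), f3(u, u)).
So there are 5 ground terms available for substitution.
There are 3 variables to instantiate (x, w, y), each occurring in at least one literal, so different choices give different ground instances.
Number of ground instances = 5^3 = 125.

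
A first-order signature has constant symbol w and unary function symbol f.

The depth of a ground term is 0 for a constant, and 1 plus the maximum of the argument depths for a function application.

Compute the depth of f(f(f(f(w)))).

depth(f(w)) = 1 + depth(w) = 1 + 0 = 1
depth(f(f(w))) = 1 + depth(f(w)) = 1 + 1 = 2
depth(f(f(f(w)))) = 1 + depth(f(f(w))) = 1 + 2 = 3
depth(f(f(f(f(w))))) = 1 + depth(f(f(f(w)))) = 1 + 3 = 4

4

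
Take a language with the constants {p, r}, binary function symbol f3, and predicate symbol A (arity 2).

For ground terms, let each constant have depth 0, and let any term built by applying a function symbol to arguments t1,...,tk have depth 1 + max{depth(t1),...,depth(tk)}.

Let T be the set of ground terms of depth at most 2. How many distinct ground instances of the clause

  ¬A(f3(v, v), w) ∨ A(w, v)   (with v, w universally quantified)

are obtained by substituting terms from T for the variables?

1444

Ground terms of depth ≤ 2:
  Let N_k = |{terms of depth ≤ k}|. Then N_0 = 2 and N_k = 2 + N_{k-1}^2 for k ≥ 1 (one summand per function symbol, arity giving the exponent).
  N_0 = 2
  N_1 = 2 + 2^2 = 6
  N_2 = 2 + 6^2 = 38
So there are 38 ground terms available for substitution.
The body mentions every one of the 2 quantified variables; since ground terms form a free algebra, no two substitutions collapse to the same formula.
Number of ground instances = 38^2 = 1444.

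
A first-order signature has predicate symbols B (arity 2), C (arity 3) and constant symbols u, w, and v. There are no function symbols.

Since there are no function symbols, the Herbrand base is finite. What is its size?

36

With no function symbols, the Herbrand universe is just the 3 constants.
Ground atoms per predicate: B: 3^2 = 9, C: 3^3 = 27.
Herbrand base size = 9 + 27 = 36.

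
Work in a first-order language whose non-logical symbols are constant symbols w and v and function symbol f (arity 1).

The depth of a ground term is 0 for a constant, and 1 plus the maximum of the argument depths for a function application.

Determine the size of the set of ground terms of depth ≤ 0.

2

Count level by level. With function symbols f/1, the terms of depth ≤ k are the 2 constants together with each function applied to depth-≤(k−1) tuples, so N_k = 2 + N_{k-1}.
N_0 = 2
Explicitly: w, v.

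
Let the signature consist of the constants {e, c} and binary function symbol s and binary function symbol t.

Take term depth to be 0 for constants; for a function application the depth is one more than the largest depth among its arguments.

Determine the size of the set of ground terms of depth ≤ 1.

If N_k denotes the number of depth-≤k ground terms, the 2 constants give N_0 = 2, and each function symbol of arity r contributes N_{k-1}^r new terms at level k: N_k = 2 + N_{k-1}^2 + N_{k-1}^2.
N_0 = 2
N_1 = 2 + 2^2 + 2^2 = 10

10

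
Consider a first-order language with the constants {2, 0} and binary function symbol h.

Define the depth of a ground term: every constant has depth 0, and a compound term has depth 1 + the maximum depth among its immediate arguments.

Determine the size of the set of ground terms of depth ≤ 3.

1446

Count level by level. With function symbols h/2, the terms of depth ≤ k are the 2 constants together with each function applied to depth-≤(k−1) tuples, so N_k = 2 + N_{k-1}^2.
N_0 = 2
N_1 = 2 + 2^2 = 6
N_2 = 2 + 6^2 = 38
N_3 = 2 + 38^2 = 1446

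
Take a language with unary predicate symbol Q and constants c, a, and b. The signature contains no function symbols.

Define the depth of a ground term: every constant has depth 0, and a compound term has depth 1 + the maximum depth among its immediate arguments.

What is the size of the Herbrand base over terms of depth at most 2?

First count ground terms of depth ≤ 2.
With no function symbols every ground term is a constant, so there are exactly 3 ground terms at every depth bound.
N_0 = 3
N_1 = 3
N_2 = 3
So |H| = 3.
Ground atoms are formed by filling each argument slot of a predicate with a term from H, so an r-ary predicate gives |H|^r atoms:
  Q: 3
Total ground atoms: 3.

3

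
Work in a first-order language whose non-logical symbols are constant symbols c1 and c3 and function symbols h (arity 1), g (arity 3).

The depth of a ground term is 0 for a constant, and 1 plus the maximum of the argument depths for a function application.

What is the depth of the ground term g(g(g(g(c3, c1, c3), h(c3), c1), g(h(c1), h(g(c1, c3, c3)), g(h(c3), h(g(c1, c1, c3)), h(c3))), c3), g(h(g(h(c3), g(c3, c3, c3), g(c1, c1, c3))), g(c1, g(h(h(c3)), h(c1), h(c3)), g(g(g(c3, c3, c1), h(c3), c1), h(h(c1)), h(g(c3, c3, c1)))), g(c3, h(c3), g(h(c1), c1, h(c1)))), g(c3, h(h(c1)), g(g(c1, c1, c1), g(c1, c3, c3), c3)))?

depth(g(c3, c1, c3)) = 1 + max(0, 0, 0) = 1
depth(h(c3)) = 1 + depth(c3) = 1 + 0 = 1
depth(g(g(c3, c1, c3), h(c3), c1)) = 1 + max(1, 1, 0) = 2
depth(h(c1)) = 1 + depth(c1) = 1 + 0 = 1
depth(g(c1, c3, c3)) = 1 + max(0, 0, 0) = 1
depth(h(g(c1, c3, c3))) = 1 + depth(g(c1, c3, c3)) = 1 + 1 = 2
depth(g(c1, c1, c3)) = 1 + max(0, 0, 0) = 1
depth(h(g(c1, c1, c3))) = 1 + depth(g(c1, c1, c3)) = 1 + 1 = 2
depth(g(h(c3), h(g(c1, c1, c3)), h(c3))) = 1 + max(1, 2, 1) = 3
depth(g(h(c1), h(g(c1, c3, c3)), g(h(c3), h(g(c1, c1, c3)), h(c3)))) = 1 + max(1, 2, 3) = 4
depth(g(g(g(c3, c1, c3), h(c3), c1), g(h(c1), h(g(c1, c3, c3)), g(h(c3), h(g(c1, c1, c3)), h(c3))), c3)) = 1 + max(2, 4, 0) = 5
depth(g(c3, c3, c3)) = 1 + max(0, 0, 0) = 1
depth(g(h(c3), g(c3, c3, c3), g(c1, c1, c3))) = 1 + max(1, 1, 1) = 2
depth(h(g(h(c3), g(c3, c3, c3), g(c1, c1, c3)))) = 1 + depth(g(h(c3), g(c3, c3, c3), g(c1, c1, c3))) = 1 + 2 = 3
depth(h(h(c3))) = 1 + depth(h(c3)) = 1 + 1 = 2
depth(g(h(h(c3)), h(c1), h(c3))) = 1 + max(2, 1, 1) = 3
depth(g(c3, c3, c1)) = 1 + max(0, 0, 0) = 1
depth(g(g(c3, c3, c1), h(c3), c1)) = 1 + max(1, 1, 0) = 2
depth(h(h(c1))) = 1 + depth(h(c1)) = 1 + 1 = 2
depth(h(g(c3, c3, c1))) = 1 + depth(g(c3, c3, c1)) = 1 + 1 = 2
depth(g(g(g(c3, c3, c1), h(c3), c1), h(h(c1)), h(g(c3, c3, c1)))) = 1 + max(2, 2, 2) = 3
depth(g(c1, g(h(h(c3)), h(c1), h(c3)), g(g(g(c3, c3, c1), h(c3), c1), h(h(c1)), h(g(c3, c3, c1))))) = 1 + max(0, 3, 3) = 4
depth(g(h(c1), c1, h(c1))) = 1 + max(1, 0, 1) = 2
depth(g(c3, h(c3), g(h(c1), c1, h(c1)))) = 1 + max(0, 1, 2) = 3
depth(g(h(g(h(c3), g(c3, c3, c3), g(c1, c1, c3))), g(c1, g(h(h(c3)), h(c1), h(c3)), g(g(g(c3, c3, c1), h(c3), c1), h(h(c1)), h(g(c3, c3, c1)))), g(c3, h(c3), g(h(c1), c1, h(c1))))) = 1 + max(3, 4, 3) = 5
depth(g(c1, c1, c1)) = 1 + max(0, 0, 0) = 1
depth(g(g(c1, c1, c1), g(c1, c3, c3), c3)) = 1 + max(1, 1, 0) = 2
depth(g(c3, h(h(c1)), g(g(c1, c1, c1), g(c1, c3, c3), c3))) = 1 + max(0, 2, 2) = 3
depth(g(g(g(g(c3, c1, c3), h(c3), c1), g(h(c1), h(g(c1, c3, c3)), g(h(c3), h(g(c1, c1, c3)), h(c3))), c3), g(h(g(h(c3), g(c3, c3, c3), g(c1, c1, c3))), g(c1, g(h(h(c3)), h(c1), h(c3)), g(g(g(c3, c3, c1), h(c3), c1), h(h(c1)), h(g(c3, c3, c1)))), g(c3, h(c3), g(h(c1), c1, h(c1)))), g(c3, h(h(c1)), g(g(c1, c1, c1), g(c1, c3, c3), c3)))) = 1 + max(5, 5, 3) = 6

6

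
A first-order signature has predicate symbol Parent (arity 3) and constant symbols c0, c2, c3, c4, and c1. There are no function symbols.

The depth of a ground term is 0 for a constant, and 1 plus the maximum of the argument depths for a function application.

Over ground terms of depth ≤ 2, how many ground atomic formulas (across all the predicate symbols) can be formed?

First count ground terms of depth ≤ 2.
With no function symbols every ground term is a constant, so there are exactly 5 ground terms at every depth bound.
N_0 = 5
N_1 = 5
N_2 = 5
So |H| = 5.
Ground atoms are formed by filling each argument slot of a predicate with a term from H, so an r-ary predicate gives |H|^r atoms:
  Parent: 5^3 = 125
Total ground atoms: 125.

125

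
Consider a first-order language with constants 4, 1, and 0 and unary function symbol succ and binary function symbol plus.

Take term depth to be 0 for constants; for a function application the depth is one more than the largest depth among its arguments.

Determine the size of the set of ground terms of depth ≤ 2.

Count level by level. With function symbols succ/1, plus/2, the terms of depth ≤ k are the 3 constants together with each function applied to depth-≤(k−1) tuples, so N_k = 3 + N_{k-1} + N_{k-1}^2.
N_0 = 3
N_1 = 3 + 3 + 3^2 = 15
N_2 = 3 + 15 + 15^2 = 243

243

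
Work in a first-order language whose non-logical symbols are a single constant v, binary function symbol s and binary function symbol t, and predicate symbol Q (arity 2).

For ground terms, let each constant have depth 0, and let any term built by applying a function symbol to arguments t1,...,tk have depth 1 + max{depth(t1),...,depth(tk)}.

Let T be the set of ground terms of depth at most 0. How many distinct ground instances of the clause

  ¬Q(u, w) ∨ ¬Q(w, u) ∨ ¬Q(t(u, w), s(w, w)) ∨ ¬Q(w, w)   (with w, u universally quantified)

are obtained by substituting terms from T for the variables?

1

Ground terms of depth ≤ 0:
  Let N_k count ground terms of depth at most k. Each non-constant term of depth ≤ k is some function symbol applied to depth-≤(k−1) arguments, giving N_k = 1 + N_{k-1}^2 + N_{k-1}^2.
  N_0 = 1
So there is exactly 1 ground term available for substitution.
The clause has 2 distinct variables (w, u), each appearing in the body. In the free term algebra distinct substitutions yield syntactically distinct ground instances.
Number of ground instances = 1^2 = 1.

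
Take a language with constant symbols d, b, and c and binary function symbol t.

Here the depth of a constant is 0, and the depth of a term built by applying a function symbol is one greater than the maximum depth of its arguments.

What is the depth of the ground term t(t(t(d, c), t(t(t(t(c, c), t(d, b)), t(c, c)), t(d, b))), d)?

6

depth(t(d, c)) = 1 + max(0, 0) = 1
depth(t(c, c)) = 1 + max(0, 0) = 1
depth(t(d, b)) = 1 + max(0, 0) = 1
depth(t(t(c, c), t(d, b))) = 1 + max(1, 1) = 2
depth(t(t(t(c, c), t(d, b)), t(c, c))) = 1 + max(2, 1) = 3
depth(t(t(t(t(c, c), t(d, b)), t(c, c)), t(d, b))) = 1 + max(3, 1) = 4
depth(t(t(d, c), t(t(t(t(c, c), t(d, b)), t(c, c)), t(d, b)))) = 1 + max(1, 4) = 5
depth(t(t(t(d, c), t(t(t(t(c, c), t(d, b)), t(c, c)), t(d, b))), d)) = 1 + max(5, 0) = 6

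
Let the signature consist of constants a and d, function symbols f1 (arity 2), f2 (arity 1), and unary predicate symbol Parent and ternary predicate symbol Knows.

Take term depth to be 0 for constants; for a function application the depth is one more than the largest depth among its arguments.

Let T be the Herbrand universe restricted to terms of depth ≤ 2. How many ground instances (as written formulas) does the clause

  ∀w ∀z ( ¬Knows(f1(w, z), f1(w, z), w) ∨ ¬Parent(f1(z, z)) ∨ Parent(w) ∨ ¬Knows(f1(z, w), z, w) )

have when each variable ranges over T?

5476

Ground terms of depth ≤ 2:
  Let N_k count ground terms of depth at most k. Each non-constant term of depth ≤ k is some function symbol applied to depth-≤(k−1) arguments, giving N_k = 2 + N_{k-1}^2 + N_{k-1}.
  N_0 = 2
  N_1 = 2 + 2^2 + 2 = 8
  N_2 = 2 + 8^2 + 8 = 74
So there are 74 ground terms available for substitution.
There are 2 variables to instantiate (w, z), each occurring in at least one literal, so different choices give different ground instances.
Number of ground instances = 74^2 = 5476.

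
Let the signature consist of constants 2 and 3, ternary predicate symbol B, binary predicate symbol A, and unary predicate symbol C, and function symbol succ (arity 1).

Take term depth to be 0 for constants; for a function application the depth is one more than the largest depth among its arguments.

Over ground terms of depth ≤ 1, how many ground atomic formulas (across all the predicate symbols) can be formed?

First count ground terms of depth ≤ 1.
Let N_k = |{terms of depth ≤ k}|. Then N_0 = 2 and N_k = 2 + N_{k-1} for k ≥ 1 (one summand per function symbol, arity giving the exponent).
N_0 = 2
N_1 = 2 + 2 = 4
So |H| = 4.
A ground atom is a predicate applied to a tuple of terms from H, so the count is the sum over predicates of |H|^arity:
  B: 4^3 = 64;  A: 4^2 = 16;  C: 4
Total ground atoms: 64 + 16 + 4 = 84.

84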